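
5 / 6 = 0.83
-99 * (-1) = 99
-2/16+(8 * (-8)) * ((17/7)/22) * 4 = -17485/616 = -28.38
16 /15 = 1.07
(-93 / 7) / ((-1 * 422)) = 93 / 2954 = 0.03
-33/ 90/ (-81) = 0.00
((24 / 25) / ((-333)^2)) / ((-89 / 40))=-64 / 16448535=-0.00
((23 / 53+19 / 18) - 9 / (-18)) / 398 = 949 / 189846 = 0.00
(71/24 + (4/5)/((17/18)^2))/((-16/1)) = -133699/554880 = -0.24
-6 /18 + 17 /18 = 0.61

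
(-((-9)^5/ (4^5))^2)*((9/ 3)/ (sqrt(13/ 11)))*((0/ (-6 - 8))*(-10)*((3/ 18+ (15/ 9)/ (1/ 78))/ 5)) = 0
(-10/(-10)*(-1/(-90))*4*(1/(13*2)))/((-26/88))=-44/7605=-0.01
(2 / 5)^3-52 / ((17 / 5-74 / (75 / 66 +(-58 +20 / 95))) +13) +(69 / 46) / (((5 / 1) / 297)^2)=5289.67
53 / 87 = 0.61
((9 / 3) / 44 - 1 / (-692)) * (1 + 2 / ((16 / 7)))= 3975 / 30448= 0.13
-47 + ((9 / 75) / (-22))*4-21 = -68.02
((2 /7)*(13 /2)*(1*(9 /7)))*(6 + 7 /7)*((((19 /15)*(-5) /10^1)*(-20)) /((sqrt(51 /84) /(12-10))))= 5928*sqrt(119) /119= 543.42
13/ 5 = 2.60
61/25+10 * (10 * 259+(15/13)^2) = 109494059/4225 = 25915.75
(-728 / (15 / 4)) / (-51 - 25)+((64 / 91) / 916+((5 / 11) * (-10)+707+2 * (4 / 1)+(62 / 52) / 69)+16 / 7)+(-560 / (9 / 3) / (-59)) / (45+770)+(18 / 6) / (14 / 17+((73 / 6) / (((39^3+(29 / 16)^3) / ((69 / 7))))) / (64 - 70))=1348936304988920861149325 / 1876230349887651504747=718.96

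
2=2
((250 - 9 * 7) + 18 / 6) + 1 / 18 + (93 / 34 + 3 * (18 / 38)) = 564574 / 2907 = 194.21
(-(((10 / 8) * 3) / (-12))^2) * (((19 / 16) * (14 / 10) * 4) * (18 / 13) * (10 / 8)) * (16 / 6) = -9975 / 3328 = -3.00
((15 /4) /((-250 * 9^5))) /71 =-1 /279498600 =-0.00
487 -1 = 486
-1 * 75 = -75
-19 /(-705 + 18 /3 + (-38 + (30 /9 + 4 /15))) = 5 /193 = 0.03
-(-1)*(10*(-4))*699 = -27960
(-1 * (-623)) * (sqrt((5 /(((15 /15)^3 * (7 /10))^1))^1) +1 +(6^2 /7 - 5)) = 712 +445 * sqrt(14) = 2377.04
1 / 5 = 0.20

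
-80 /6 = -13.33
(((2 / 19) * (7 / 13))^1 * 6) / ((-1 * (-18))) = 14 / 741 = 0.02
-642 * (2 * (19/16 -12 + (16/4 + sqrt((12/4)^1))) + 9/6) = 31137/4 -1284 * sqrt(3) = 5560.30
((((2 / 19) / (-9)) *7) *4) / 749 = -8 / 18297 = -0.00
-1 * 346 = -346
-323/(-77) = 323/77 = 4.19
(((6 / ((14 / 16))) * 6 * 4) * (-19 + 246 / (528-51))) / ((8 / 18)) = -2539296 / 371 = -6844.46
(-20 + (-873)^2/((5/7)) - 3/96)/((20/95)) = 5068062.70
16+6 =22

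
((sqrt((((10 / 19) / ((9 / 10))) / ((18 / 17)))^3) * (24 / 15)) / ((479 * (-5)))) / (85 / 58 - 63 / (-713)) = -56241440 * sqrt(646) / 8100357873309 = -0.00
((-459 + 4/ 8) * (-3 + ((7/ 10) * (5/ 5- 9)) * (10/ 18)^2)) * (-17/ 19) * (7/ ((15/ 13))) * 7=-3803263919/ 46170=-82375.22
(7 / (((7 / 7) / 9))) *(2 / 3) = 42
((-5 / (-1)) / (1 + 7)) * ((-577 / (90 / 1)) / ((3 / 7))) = -4039 / 432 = -9.35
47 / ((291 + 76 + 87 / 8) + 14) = 376 / 3135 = 0.12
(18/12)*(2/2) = 3/2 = 1.50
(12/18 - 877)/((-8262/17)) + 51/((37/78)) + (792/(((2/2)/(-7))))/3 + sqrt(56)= -93795011/53946 + 2*sqrt(14)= -1731.20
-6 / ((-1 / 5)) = 30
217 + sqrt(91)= 226.54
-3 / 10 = -0.30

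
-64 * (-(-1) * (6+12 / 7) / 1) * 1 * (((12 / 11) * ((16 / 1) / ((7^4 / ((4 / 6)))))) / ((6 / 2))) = -147456 / 184877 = -0.80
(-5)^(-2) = 1/25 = 0.04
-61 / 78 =-0.78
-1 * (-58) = 58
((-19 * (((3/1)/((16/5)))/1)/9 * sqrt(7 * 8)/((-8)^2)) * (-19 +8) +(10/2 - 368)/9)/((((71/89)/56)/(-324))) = 65130912/71 - 17577945 * sqrt(14)/1136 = 859440.09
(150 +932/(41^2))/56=2.69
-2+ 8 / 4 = 0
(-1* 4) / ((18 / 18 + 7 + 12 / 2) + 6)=-1 / 5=-0.20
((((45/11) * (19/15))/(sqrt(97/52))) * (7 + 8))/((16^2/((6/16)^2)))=7695 * sqrt(1261)/8740864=0.03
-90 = -90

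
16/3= 5.33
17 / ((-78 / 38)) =-323 / 39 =-8.28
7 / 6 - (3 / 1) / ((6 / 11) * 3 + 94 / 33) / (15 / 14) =301 / 555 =0.54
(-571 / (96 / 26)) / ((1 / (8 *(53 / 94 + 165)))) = -115524149 / 564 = -204830.05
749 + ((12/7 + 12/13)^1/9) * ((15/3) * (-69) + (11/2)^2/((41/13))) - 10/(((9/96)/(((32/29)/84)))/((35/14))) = 630246079/973791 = 647.21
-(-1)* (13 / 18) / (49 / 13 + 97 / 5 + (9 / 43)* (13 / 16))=0.03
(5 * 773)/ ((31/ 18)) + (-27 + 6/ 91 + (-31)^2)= 8965870/ 2821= 3178.26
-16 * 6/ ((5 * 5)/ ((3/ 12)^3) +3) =-96/ 1603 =-0.06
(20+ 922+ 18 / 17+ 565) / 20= 75.40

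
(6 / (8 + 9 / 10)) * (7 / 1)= 420 / 89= 4.72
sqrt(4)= 2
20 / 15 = 4 / 3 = 1.33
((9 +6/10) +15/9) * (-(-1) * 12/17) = 676/85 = 7.95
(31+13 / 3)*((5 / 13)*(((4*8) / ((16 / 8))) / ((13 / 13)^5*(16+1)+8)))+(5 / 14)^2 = 337291 / 38220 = 8.82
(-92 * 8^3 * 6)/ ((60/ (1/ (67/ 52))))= -1224704/ 335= -3655.83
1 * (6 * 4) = 24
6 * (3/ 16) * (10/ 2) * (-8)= -45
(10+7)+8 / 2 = 21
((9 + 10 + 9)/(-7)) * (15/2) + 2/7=-208/7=-29.71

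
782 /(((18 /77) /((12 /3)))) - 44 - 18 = 119870 /9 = 13318.89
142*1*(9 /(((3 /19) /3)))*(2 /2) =24282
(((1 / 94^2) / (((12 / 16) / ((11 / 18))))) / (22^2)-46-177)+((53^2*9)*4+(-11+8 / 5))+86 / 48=1323868603021 / 13121460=100893.39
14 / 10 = 7 / 5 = 1.40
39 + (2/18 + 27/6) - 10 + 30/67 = 41075/1206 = 34.06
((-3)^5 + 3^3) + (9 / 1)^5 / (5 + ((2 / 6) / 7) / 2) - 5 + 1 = 2433638 / 211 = 11533.83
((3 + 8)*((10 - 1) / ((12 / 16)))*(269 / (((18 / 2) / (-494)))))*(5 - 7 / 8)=-8039603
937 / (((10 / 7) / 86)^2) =84893137 / 25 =3395725.48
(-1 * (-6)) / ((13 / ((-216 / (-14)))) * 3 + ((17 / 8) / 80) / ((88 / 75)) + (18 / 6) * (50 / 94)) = 28588032 / 19755097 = 1.45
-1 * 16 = -16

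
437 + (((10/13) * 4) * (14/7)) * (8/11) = 63131/143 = 441.48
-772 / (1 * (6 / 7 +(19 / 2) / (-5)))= 54040 / 73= 740.27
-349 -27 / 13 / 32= -145211 / 416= -349.06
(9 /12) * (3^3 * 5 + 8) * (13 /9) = 1859 /12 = 154.92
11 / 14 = 0.79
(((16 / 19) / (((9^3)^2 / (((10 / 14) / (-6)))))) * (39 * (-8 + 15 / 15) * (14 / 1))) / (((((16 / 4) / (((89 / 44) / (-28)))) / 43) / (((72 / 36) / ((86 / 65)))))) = -376025 / 444284676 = -0.00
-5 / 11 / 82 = -5 / 902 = -0.01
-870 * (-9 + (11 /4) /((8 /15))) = 53505 /16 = 3344.06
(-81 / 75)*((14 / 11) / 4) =-189 / 550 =-0.34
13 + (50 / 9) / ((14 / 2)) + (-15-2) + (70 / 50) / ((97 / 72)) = -66218 / 30555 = -2.17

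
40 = 40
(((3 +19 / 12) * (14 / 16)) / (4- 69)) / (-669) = 0.00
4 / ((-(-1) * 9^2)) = 4 / 81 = 0.05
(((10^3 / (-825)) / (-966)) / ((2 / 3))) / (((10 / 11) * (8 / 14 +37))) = 0.00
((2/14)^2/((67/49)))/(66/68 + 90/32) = 272/68943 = 0.00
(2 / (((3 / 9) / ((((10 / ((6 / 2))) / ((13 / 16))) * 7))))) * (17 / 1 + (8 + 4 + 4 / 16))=5040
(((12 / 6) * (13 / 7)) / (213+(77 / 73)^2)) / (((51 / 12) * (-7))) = -277108 / 475228999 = -0.00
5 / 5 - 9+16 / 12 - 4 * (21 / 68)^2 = -24443 / 3468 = -7.05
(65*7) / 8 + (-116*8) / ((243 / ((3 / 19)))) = 692821 / 12312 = 56.27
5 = 5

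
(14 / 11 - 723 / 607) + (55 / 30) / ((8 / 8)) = 76717 / 40062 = 1.91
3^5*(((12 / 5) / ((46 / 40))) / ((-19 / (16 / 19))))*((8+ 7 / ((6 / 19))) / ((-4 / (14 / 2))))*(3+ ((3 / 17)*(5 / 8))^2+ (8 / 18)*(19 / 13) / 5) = 1163030774409 / 311943710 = 3728.34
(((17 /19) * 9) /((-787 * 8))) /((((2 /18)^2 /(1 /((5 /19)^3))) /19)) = -85003587 /787000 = -108.01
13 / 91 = 1 / 7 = 0.14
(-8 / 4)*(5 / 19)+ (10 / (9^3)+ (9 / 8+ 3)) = 400283 / 110808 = 3.61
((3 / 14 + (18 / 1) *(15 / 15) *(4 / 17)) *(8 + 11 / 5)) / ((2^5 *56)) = 3177 / 125440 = 0.03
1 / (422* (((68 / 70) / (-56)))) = -490 / 3587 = -0.14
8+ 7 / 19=8.37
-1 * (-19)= 19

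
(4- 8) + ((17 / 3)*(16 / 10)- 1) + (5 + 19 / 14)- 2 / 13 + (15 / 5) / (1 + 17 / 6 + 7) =28793 / 2730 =10.55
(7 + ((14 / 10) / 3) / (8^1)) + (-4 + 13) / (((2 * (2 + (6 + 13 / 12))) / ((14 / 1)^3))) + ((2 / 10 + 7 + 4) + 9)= 18137659 / 13080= 1386.67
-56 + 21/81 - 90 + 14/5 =-19297/135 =-142.94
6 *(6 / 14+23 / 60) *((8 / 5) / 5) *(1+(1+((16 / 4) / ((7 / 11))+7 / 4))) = 95821 / 6125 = 15.64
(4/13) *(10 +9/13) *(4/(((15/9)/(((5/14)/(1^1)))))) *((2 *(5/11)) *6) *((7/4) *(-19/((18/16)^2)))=-6760960/16731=-404.10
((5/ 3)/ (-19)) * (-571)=2855/ 57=50.09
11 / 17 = 0.65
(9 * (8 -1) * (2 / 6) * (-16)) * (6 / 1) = -2016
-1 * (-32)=32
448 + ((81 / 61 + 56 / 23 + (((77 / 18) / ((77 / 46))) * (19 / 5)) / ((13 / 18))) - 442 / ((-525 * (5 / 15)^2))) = 472.79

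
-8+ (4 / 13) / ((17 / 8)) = -1736 / 221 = -7.86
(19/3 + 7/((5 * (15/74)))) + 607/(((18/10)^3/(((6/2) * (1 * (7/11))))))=14162888/66825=211.94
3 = 3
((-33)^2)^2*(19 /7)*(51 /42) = 383052483 /98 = 3908698.81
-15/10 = -3/2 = -1.50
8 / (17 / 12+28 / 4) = 96 / 101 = 0.95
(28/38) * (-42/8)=-147/38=-3.87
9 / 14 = 0.64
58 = 58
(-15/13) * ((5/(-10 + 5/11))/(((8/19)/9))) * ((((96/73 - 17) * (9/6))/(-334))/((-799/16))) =-32306175/1772790838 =-0.02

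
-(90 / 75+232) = -1166 / 5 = -233.20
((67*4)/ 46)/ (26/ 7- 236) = -469/ 18699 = -0.03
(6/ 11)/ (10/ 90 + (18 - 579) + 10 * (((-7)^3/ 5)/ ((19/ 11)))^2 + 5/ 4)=389880/ 10874520283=0.00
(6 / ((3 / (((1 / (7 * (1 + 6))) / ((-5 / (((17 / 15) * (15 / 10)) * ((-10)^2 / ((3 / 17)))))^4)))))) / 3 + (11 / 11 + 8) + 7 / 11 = 2455467881374 / 130977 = 18747321.14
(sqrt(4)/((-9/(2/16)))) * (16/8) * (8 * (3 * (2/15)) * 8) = -64/45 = -1.42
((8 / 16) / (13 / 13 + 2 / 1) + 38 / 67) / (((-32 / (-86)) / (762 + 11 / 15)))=1504.24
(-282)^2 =79524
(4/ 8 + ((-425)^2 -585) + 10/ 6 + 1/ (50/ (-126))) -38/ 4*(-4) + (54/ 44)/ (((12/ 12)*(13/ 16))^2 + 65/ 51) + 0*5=7505185545703/ 41677350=180078.28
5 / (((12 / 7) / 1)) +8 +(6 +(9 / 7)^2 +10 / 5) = 12095 / 588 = 20.57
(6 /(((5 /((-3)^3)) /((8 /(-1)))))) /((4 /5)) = 324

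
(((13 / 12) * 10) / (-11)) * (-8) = 260 / 33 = 7.88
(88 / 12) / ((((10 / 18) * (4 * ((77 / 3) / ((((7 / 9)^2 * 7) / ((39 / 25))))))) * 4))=245 / 2808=0.09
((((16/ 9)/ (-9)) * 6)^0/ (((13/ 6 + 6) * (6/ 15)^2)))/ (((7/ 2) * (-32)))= -0.01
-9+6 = -3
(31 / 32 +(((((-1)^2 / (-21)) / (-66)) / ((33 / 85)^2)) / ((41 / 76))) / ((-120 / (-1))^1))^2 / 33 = 0.03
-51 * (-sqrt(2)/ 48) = 17 * sqrt(2)/ 16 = 1.50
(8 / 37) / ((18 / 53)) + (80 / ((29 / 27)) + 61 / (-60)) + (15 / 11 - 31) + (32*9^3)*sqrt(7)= 94470571 / 2124540 + 23328*sqrt(7)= 61764.55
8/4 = 2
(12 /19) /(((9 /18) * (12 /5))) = 10 /19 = 0.53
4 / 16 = 1 / 4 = 0.25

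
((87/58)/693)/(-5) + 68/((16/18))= 88357/1155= 76.50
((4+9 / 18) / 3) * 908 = 1362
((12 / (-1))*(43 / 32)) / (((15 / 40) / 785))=-33755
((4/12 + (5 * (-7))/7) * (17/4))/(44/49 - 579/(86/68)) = 250733/5776332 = 0.04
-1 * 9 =-9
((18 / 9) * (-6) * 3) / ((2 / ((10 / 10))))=-18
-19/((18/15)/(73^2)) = -506255/6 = -84375.83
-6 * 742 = -4452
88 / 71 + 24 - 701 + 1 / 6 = -287803 / 426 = -675.59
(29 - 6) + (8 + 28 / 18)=293 / 9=32.56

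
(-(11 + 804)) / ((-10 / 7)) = 1141 / 2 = 570.50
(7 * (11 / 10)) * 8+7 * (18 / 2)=623 / 5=124.60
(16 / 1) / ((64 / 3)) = 3 / 4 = 0.75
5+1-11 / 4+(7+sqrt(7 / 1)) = sqrt(7)+41 / 4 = 12.90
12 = 12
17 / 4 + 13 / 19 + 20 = 1895 / 76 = 24.93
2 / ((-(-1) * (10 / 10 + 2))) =2 / 3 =0.67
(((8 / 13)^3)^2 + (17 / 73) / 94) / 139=1880887881 / 4603897306762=0.00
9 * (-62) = -558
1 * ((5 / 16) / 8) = 5 / 128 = 0.04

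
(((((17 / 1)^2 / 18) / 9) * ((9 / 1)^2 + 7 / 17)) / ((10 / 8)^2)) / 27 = 188224 / 54675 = 3.44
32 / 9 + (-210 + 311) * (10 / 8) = 4673 / 36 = 129.81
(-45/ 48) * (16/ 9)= -5/ 3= -1.67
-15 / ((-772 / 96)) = 360 / 193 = 1.87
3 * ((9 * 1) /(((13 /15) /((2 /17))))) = 810 /221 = 3.67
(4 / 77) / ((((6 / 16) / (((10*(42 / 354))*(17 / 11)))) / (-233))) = -1267520 / 21417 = -59.18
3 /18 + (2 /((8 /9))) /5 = 37 /60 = 0.62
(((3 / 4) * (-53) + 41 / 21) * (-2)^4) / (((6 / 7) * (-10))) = 70.56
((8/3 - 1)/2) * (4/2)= 5/3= 1.67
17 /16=1.06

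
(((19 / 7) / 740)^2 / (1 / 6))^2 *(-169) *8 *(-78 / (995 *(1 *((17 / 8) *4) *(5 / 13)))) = 100496648187 / 475719633683218750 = 0.00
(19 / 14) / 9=19 / 126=0.15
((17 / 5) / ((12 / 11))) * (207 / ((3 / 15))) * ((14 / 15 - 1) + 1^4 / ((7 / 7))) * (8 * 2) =48171.20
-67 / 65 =-1.03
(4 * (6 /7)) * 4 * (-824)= -79104 /7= -11300.57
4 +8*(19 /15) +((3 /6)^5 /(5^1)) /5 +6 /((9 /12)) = 53123 /2400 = 22.13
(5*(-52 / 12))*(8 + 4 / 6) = -187.78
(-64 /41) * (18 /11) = -2.55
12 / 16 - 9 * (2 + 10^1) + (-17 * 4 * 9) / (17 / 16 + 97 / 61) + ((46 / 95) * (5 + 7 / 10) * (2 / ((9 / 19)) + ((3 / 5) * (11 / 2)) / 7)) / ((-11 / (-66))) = -786038653 / 3020500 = -260.23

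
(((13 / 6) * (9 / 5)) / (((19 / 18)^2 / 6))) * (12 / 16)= 28431 / 1805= 15.75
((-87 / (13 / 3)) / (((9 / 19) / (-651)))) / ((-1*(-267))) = 119567 / 1157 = 103.34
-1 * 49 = -49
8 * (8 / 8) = 8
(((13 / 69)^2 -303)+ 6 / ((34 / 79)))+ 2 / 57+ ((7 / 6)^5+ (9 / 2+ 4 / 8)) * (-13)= -507663549761 / 1328661792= -382.09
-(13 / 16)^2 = -169 / 256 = -0.66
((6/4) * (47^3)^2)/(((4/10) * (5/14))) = 226363521909/2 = 113181760954.50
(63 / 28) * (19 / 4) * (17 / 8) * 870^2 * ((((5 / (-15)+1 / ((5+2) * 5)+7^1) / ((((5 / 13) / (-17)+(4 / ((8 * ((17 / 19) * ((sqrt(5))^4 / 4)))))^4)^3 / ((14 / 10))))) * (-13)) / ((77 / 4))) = 189406296791672264625470561325550079345703125 / 19987646129749233677561906953944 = 9476168207208.93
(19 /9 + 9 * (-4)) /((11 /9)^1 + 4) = -6.49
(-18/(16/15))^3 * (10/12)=-4100625/1024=-4004.52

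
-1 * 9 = -9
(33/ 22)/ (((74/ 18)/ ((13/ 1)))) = 351/ 74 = 4.74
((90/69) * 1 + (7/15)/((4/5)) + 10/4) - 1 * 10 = -1549/276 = -5.61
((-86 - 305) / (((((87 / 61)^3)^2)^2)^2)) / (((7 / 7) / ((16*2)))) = -88154152788661352073955112276816327984568480992 / 35355913511525016643527540154987349596888122561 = -2.49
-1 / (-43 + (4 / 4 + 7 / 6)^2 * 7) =36 / 365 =0.10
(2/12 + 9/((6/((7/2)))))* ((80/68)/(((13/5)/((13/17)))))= 1625/867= 1.87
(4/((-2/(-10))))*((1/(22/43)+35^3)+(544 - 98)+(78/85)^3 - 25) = 1169996559038/1351075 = 865974.55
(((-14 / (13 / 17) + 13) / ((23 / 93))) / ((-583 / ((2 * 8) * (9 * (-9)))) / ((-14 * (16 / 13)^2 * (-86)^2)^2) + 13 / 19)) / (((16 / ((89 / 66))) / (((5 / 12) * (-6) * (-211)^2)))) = 99619945832432377147686912 / 338566663707524149183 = 294240.27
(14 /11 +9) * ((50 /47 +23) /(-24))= -42601 /4136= -10.30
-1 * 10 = -10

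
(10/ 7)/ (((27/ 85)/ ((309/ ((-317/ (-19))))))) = 83.29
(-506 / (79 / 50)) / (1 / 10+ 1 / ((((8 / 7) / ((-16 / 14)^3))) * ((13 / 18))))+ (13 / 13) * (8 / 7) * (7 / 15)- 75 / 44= 105701667839 / 567439620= 186.28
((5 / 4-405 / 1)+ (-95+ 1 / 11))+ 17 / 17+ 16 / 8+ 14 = -21193 / 44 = -481.66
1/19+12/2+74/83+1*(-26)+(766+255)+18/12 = 3164863/3154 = 1003.44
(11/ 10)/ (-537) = -0.00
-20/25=-0.80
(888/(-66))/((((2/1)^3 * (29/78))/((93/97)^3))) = -1160687151/291142687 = -3.99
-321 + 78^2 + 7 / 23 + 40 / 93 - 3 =12322211 / 2139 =5760.73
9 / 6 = 3 / 2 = 1.50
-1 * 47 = -47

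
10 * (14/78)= 1.79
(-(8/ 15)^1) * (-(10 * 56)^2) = 501760/ 3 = 167253.33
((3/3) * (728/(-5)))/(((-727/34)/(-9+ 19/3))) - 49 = -732361/10905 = -67.16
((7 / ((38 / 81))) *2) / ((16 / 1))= 567 / 304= 1.87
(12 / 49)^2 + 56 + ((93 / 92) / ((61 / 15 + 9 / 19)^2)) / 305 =1264831055781985 / 22562040531632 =56.06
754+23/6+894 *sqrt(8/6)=4547/6+596 *sqrt(3)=1790.14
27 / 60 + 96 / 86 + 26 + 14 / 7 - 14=13387 / 860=15.57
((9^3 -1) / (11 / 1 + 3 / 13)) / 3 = 4732 / 219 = 21.61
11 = 11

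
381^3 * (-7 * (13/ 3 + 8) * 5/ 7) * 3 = -10231673085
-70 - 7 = -77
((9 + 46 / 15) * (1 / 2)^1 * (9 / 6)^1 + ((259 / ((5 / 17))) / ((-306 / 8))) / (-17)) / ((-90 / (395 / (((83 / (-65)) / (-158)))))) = -2583031321 / 457164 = -5650.12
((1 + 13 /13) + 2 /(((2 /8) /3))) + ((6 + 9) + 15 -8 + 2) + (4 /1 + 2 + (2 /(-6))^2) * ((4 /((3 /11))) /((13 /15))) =17950 /117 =153.42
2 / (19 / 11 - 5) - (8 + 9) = -317 / 18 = -17.61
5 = 5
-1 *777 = -777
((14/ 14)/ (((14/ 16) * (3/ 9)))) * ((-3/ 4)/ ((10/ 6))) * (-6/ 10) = 162/ 175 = 0.93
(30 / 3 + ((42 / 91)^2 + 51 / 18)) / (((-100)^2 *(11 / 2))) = 13229 / 55770000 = 0.00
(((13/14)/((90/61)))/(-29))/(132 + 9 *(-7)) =-0.00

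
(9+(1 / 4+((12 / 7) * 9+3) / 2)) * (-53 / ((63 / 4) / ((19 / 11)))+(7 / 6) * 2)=-113317 / 1764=-64.24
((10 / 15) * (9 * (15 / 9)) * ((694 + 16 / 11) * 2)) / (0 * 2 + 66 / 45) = 1147500 / 121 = 9483.47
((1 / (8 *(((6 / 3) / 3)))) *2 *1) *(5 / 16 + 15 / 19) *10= 5025 / 1216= 4.13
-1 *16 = -16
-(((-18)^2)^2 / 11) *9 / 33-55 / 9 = -2841007 / 1089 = -2608.82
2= 2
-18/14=-9/7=-1.29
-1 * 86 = -86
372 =372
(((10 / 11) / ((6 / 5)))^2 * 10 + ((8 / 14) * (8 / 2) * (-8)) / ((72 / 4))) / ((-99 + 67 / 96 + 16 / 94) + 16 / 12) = -18051008 / 369931485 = -0.05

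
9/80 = 0.11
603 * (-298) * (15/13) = -2695410/13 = -207339.23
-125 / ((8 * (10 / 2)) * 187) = -25 / 1496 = -0.02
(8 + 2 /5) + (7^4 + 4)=12067 /5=2413.40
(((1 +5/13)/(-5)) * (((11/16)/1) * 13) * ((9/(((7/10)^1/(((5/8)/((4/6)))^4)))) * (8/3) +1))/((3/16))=-26005551/71680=-362.80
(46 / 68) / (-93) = -23 / 3162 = -0.01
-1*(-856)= 856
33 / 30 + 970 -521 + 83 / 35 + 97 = 38463 / 70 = 549.47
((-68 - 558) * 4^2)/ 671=-10016/ 671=-14.93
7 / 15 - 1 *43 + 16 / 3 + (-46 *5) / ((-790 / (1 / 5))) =-14671 / 395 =-37.14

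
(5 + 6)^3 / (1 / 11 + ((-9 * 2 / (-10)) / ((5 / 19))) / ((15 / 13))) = 1830125 / 8276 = 221.14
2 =2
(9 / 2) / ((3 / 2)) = 3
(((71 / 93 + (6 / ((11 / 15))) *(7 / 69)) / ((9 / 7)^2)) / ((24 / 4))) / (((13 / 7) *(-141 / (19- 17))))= -12860099 / 10480263651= -0.00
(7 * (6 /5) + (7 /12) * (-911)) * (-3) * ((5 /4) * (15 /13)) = 470715 /208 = 2263.05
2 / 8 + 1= 5 / 4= 1.25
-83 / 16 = -5.19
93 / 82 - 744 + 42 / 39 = -790747 / 1066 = -741.79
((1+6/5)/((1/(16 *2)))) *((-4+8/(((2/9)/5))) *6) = 371712/5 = 74342.40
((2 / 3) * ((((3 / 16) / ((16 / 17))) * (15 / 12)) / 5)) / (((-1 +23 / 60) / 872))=-27795 / 592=-46.95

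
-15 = -15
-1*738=-738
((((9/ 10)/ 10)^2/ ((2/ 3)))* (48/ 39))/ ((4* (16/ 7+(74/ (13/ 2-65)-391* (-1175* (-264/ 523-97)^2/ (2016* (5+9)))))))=33499643688/ 1386749475967181875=0.00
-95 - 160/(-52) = -1195/13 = -91.92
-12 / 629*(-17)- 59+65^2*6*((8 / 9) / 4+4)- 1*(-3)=11874520 / 111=106977.66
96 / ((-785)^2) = 96 / 616225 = 0.00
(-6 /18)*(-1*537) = 179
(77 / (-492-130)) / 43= -77 / 26746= -0.00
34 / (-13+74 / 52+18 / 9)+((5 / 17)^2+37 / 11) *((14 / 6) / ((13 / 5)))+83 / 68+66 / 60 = 384176131 / 205808460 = 1.87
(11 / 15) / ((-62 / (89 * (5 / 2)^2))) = -4895 / 744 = -6.58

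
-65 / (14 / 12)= -390 / 7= -55.71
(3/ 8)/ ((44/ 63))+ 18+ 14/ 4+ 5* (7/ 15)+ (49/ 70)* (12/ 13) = 1717127/ 68640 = 25.02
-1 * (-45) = 45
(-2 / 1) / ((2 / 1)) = -1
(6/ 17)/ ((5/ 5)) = 6/ 17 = 0.35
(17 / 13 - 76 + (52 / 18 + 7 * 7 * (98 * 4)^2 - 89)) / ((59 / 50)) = 44046844900 / 6903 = 6380826.44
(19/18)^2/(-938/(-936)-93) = -4693/387495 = -0.01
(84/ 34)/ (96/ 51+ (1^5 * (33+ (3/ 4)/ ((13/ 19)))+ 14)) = 728/ 14727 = 0.05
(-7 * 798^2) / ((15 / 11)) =-16344636 / 5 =-3268927.20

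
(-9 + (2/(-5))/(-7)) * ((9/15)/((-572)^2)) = -939/57257200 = -0.00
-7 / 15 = -0.47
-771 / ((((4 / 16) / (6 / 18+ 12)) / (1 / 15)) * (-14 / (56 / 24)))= 19018 / 45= 422.62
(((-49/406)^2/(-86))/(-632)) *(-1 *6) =-147/91420064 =-0.00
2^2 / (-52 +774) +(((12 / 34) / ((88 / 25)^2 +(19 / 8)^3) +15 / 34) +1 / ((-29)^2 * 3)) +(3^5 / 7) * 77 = 2673.46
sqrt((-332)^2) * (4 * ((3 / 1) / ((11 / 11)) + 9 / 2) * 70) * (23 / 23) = 697200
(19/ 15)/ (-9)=-19/ 135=-0.14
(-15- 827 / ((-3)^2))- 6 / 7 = -6788 / 63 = -107.75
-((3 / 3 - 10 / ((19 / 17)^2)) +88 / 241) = 577721 / 87001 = 6.64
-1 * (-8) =8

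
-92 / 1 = -92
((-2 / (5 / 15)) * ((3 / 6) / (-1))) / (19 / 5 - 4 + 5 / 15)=45 / 2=22.50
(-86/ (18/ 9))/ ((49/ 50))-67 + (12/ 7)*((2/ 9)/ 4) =-16285/ 147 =-110.78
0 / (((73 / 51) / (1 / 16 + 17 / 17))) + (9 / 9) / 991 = 1 / 991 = 0.00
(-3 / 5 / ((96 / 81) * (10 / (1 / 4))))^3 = -531441 / 262144000000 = -0.00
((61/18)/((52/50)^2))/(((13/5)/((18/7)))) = 190625/61516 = 3.10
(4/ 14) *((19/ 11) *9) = 342/ 77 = 4.44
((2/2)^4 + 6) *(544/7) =544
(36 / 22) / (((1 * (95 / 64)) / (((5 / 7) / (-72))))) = -16 / 1463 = -0.01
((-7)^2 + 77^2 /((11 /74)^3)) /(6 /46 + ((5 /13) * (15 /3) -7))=-5937097985 /16269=-364933.18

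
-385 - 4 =-389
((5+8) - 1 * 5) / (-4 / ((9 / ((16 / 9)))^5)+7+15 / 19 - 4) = 66248903619 / 31371098137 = 2.11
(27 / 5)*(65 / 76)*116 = 10179 / 19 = 535.74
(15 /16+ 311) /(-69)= -217 /48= -4.52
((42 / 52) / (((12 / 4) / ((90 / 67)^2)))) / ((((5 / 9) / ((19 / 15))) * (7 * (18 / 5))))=2565 / 58357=0.04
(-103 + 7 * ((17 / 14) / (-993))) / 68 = -1.51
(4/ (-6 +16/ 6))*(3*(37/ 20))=-333/ 50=-6.66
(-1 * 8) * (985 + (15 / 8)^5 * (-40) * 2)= 1779595 / 256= 6951.54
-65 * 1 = -65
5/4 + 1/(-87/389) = -1121/348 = -3.22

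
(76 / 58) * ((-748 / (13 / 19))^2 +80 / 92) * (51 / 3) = 3001035049432 / 112723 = 26623094.22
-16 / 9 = -1.78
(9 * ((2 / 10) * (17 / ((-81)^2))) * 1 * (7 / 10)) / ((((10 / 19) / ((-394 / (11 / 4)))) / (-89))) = 79284226 / 1002375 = 79.10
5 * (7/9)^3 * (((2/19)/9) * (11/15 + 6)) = 69286/373977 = 0.19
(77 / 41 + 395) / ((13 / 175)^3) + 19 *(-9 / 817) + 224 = 3750800060971 / 3873311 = 968370.49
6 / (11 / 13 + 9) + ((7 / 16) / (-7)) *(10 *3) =-81 / 64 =-1.27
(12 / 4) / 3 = 1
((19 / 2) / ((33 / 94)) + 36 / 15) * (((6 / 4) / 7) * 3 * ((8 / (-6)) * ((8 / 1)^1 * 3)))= -233328 / 385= -606.05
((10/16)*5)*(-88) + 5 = -270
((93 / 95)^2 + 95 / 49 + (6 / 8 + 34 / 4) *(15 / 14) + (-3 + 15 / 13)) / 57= 504142729 / 2621509800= 0.19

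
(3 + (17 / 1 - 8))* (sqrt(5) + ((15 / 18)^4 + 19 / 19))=44.62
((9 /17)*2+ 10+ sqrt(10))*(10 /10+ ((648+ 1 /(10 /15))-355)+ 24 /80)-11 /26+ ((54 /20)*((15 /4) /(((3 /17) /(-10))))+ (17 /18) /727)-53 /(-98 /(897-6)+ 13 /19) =1479*sqrt(10) /5+ 43074854668931 /16537170780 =3540.13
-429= -429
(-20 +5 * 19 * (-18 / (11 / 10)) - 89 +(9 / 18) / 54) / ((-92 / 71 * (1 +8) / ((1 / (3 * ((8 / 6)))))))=140315951 / 3934656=35.66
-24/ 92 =-6/ 23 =-0.26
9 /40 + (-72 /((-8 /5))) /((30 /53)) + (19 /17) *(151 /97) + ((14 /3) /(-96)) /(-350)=967217429 /11872800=81.46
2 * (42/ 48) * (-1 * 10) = -35/ 2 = -17.50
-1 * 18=-18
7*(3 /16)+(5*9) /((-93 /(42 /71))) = 36141 /35216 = 1.03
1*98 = 98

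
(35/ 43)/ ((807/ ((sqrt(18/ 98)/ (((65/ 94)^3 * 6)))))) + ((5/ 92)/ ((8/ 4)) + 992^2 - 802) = 344825318775280253/ 350695246200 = 983262.03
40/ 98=20/ 49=0.41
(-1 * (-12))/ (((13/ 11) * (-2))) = -5.08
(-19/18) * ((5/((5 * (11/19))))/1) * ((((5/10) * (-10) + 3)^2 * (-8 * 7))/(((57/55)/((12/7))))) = 6080/9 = 675.56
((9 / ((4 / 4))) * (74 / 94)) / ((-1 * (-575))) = 333 / 27025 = 0.01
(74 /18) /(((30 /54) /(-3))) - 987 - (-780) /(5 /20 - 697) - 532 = -7164074 /4645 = -1542.32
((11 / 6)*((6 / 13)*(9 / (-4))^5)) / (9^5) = -11 / 13312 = -0.00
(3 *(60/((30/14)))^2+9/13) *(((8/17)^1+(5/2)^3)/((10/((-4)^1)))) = -13390113/884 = -15147.19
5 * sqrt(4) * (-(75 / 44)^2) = -28125 / 968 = -29.05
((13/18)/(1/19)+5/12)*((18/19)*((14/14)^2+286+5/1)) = 74314/19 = 3911.26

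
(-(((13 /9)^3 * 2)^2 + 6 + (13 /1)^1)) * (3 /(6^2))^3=-29404615 /918330048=-0.03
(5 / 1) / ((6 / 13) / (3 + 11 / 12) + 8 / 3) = 9165 / 5104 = 1.80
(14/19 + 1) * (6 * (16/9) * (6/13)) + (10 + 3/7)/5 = 91951/8645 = 10.64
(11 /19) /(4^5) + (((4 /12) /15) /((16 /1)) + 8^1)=7005871 /875520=8.00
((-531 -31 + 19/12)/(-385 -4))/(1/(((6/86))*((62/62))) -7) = 6725/34232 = 0.20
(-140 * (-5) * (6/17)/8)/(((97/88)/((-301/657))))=-4635400/361131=-12.84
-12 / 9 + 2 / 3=-2 / 3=-0.67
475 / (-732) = -0.65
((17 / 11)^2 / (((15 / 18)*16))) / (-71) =-867 / 343640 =-0.00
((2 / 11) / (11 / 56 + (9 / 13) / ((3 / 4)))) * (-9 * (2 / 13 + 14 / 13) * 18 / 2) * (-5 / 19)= 145152 / 34067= 4.26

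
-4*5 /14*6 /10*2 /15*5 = -4 /7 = -0.57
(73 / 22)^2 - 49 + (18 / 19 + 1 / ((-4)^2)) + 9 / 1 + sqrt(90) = -1029209 / 36784 + 3 * sqrt(10) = -18.49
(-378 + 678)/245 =60/49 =1.22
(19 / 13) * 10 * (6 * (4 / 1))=4560 / 13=350.77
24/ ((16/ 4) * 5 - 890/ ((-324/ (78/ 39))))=1944/ 2065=0.94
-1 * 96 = -96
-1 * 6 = -6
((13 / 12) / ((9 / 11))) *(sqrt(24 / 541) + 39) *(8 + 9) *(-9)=-7943.42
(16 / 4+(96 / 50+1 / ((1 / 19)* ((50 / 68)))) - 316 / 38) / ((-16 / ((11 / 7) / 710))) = -0.00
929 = 929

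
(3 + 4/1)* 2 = 14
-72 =-72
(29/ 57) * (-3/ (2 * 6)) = -29/ 228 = -0.13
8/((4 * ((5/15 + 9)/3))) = 9/14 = 0.64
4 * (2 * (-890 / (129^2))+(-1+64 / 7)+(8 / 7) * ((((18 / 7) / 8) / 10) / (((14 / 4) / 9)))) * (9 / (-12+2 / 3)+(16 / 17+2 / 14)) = 9.43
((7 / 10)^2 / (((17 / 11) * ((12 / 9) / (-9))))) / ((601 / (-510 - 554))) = 1935549 / 510850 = 3.79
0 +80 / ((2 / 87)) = 3480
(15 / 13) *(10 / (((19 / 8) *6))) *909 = 181800 / 247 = 736.03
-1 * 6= -6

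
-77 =-77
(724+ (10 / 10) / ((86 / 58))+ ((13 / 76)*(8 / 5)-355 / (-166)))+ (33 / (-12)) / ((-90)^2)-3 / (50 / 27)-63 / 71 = 113028833878201 / 155992424400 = 724.58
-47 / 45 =-1.04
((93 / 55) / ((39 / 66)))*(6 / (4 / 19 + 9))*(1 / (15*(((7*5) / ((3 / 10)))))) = 10602 / 9953125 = 0.00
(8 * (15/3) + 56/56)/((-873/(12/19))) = -0.03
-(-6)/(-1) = -6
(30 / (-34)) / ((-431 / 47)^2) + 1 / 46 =1633727 / 145265102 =0.01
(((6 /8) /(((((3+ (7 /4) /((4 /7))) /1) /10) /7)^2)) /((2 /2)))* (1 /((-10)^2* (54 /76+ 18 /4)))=59584 /310497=0.19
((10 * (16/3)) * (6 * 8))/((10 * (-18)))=-128/9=-14.22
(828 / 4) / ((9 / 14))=322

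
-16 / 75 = -0.21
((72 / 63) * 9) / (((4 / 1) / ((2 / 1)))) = 36 / 7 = 5.14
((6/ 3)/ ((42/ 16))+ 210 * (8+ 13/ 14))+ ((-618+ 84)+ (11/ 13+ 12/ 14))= 1343.47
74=74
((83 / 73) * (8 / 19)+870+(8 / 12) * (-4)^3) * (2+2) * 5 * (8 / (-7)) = -551124160 / 29127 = -18921.42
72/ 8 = 9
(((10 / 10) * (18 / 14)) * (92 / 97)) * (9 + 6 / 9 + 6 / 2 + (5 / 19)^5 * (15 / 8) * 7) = 52006574499 / 3362542442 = 15.47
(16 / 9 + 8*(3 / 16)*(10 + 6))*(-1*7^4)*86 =-47904752 / 9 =-5322750.22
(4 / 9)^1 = 4 / 9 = 0.44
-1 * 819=-819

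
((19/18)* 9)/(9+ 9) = 19/36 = 0.53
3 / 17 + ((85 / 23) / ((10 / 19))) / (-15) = -3421 / 11730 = -0.29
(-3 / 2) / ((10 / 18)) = -27 / 10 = -2.70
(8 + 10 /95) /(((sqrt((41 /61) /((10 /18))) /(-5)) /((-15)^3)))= 124350.53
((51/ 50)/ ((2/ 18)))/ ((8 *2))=459/ 800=0.57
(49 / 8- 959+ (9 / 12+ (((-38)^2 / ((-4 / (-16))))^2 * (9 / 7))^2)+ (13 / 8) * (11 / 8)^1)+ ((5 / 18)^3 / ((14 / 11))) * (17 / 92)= 48372563096994680912617 / 26290656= 1839914648649112.48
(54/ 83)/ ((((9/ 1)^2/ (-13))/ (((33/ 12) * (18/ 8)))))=-429/ 664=-0.65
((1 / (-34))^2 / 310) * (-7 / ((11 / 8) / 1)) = -7 / 492745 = -0.00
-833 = -833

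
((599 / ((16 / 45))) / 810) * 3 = 599 / 96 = 6.24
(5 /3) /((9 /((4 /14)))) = 10 /189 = 0.05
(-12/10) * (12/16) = -9/10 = -0.90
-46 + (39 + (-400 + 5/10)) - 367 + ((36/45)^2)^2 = -966363/1250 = -773.09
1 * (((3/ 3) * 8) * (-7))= -56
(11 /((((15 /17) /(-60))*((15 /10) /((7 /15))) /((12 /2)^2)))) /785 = -41888 /3925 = -10.67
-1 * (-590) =590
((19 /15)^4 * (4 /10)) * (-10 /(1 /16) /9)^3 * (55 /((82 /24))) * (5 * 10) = -3757915504640 /807003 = -4656631.39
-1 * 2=-2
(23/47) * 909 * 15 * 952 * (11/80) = 82101789/94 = 873423.29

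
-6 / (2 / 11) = -33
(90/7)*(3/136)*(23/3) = 2.17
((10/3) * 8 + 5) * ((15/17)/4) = 475/68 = 6.99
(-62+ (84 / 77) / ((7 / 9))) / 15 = -4666 / 1155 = -4.04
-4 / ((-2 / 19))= 38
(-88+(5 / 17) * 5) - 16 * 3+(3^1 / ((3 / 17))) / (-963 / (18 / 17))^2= -1540227 / 11449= -134.53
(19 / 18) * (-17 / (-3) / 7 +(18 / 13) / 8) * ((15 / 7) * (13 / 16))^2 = 6625775 / 2107392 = 3.14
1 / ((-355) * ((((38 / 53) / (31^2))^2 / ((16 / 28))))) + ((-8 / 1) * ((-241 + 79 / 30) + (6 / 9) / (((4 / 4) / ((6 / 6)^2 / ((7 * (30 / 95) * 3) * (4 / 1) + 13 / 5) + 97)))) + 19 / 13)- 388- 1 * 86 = -191184347501204 / 96807133605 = -1974.90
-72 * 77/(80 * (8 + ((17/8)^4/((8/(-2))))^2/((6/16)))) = -34879832064/38905319045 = -0.90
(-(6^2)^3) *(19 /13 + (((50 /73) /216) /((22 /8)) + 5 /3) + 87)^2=-379000741.33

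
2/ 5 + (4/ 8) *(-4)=-8/ 5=-1.60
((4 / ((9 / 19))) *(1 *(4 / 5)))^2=92416 / 2025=45.64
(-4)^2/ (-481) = -0.03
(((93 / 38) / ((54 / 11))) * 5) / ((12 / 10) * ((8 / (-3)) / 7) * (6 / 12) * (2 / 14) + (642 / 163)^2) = 11098535525 / 68925057552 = 0.16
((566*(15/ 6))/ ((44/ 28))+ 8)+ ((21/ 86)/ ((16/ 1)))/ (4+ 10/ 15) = 27500835/ 30272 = 908.46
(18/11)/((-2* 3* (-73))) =3/803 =0.00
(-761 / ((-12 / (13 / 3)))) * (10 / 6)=49465 / 108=458.01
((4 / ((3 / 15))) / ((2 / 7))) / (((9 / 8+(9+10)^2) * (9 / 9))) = 560 / 2897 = 0.19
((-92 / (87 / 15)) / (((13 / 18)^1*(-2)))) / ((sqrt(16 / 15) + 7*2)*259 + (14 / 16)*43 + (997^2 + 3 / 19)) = 1431419405709600 / 130045701909316125127 -99093980160*sqrt(15) / 130045701909316125127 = 0.00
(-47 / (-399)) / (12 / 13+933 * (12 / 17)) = 10387 / 58155048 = 0.00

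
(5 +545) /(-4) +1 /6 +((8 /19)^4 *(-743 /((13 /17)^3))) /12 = -121699845260 /858945711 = -141.69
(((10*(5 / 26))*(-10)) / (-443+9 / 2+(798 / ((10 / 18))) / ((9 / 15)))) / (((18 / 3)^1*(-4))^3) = 125 / 175713408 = 0.00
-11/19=-0.58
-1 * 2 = -2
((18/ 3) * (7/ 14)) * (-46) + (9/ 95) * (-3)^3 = -13353/ 95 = -140.56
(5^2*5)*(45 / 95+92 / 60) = 14300 / 57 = 250.88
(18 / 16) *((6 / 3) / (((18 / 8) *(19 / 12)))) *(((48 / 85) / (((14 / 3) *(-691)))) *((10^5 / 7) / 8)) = -2160000 / 10936457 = -0.20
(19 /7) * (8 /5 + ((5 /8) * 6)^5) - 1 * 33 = 10159079 /5120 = 1984.20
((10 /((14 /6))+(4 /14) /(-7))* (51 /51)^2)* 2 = 416 /49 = 8.49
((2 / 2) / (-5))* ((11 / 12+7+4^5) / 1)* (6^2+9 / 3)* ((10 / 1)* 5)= -804895 / 2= -402447.50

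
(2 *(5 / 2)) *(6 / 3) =10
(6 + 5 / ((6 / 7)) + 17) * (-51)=-2941 / 2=-1470.50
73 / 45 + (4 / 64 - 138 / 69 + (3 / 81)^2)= -0.31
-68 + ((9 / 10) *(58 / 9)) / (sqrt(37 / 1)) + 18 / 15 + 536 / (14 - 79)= -4878 / 65 + 29 *sqrt(37) / 185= -74.09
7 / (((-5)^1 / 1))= -7 / 5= -1.40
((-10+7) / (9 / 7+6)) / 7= -1 / 17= -0.06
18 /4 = 9 /2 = 4.50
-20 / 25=-4 / 5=-0.80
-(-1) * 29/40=29/40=0.72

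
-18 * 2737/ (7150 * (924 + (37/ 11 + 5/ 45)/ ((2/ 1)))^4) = -215112377403/ 22928483370669388595200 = -0.00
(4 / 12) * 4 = 4 / 3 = 1.33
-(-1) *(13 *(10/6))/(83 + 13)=65/288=0.23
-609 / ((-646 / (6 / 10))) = 1827 / 3230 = 0.57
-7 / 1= -7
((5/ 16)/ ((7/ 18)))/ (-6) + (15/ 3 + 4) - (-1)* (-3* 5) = -687/ 112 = -6.13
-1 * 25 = -25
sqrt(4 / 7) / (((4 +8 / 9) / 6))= 27*sqrt(7) / 77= 0.93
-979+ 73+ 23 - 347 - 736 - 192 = -2158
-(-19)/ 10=19/ 10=1.90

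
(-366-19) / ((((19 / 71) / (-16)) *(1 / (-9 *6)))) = -23617440 / 19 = -1243023.16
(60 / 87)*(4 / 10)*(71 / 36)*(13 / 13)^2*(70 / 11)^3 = 48706000 / 347391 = 140.21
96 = 96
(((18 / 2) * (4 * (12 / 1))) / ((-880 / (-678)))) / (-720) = -1017 / 2200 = -0.46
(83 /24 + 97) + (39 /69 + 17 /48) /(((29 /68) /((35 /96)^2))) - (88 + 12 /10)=11.54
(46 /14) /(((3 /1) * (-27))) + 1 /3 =166 /567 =0.29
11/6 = 1.83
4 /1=4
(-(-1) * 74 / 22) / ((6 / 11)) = 37 / 6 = 6.17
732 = 732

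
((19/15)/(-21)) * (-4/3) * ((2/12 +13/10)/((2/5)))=836/2835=0.29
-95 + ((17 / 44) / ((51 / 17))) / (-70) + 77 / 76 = -16500653 / 175560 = -93.99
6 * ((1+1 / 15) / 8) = 4 / 5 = 0.80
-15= -15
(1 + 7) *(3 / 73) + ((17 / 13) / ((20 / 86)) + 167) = 1641313 / 9490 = 172.95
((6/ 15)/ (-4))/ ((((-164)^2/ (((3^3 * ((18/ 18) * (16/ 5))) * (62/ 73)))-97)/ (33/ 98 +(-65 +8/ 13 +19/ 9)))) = 66045531/ 2874061190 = 0.02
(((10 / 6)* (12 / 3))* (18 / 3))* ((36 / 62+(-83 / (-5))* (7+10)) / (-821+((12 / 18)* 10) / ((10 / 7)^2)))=-2629860 / 190123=-13.83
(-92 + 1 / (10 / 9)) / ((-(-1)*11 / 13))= -11843 / 110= -107.66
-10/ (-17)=10/ 17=0.59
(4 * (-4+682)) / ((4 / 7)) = 4746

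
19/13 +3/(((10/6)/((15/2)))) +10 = 649/26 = 24.96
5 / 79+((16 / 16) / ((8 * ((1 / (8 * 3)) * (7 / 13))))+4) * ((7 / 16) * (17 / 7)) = 90541 / 8848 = 10.23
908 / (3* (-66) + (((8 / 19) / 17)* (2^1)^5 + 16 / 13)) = -1906346 / 411453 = -4.63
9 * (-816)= -7344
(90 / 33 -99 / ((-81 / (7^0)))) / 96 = 391 / 9504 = 0.04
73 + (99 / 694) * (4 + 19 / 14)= 716693 / 9716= 73.76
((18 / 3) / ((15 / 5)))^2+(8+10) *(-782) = -14072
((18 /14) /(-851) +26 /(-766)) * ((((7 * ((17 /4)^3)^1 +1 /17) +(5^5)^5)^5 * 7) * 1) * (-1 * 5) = 181200392277372656133624851157771116541194988725183901911871948695702972814109147957652851096623518521175805 /62113045495014227968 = 2917267875585290512241427000000000000000000000000000000000000000000000000000000000000000.00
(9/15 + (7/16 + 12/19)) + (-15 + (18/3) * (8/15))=-15399/1520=-10.13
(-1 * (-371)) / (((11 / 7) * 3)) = 2597 / 33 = 78.70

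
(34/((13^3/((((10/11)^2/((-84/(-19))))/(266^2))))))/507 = 425/5270142495618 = 0.00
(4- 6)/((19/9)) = -18/19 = -0.95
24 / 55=0.44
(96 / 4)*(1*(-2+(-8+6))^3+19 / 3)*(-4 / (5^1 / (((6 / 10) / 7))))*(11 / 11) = 16608 / 175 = 94.90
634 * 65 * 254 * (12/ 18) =20934680/ 3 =6978226.67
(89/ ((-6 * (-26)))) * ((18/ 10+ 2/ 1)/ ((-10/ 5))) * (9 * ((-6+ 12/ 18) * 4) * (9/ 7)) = 121752/ 455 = 267.59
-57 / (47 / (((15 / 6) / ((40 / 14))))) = -399 / 376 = -1.06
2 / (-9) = -2 / 9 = -0.22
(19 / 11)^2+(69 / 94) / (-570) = 6444677 / 2161060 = 2.98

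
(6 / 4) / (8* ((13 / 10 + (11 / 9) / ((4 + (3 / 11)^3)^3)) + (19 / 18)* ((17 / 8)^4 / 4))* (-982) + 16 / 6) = -21180615582090240 / 743163396277257399523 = -0.00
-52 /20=-2.60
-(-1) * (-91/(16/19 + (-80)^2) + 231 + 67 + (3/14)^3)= 298.00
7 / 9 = 0.78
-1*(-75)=75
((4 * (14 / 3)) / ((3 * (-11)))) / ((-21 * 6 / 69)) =92 / 297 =0.31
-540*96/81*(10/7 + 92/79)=-1659.60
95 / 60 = 19 / 12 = 1.58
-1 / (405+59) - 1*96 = -44545 / 464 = -96.00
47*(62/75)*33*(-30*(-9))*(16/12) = 2307888/5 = 461577.60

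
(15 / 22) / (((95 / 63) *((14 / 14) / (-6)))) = -2.71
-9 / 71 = -0.13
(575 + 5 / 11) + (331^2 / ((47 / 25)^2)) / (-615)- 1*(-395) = 2749825850 / 2988777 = 920.05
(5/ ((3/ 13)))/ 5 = 13/ 3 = 4.33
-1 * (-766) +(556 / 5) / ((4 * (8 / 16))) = 4108 / 5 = 821.60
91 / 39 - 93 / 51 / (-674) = 2.34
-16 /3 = -5.33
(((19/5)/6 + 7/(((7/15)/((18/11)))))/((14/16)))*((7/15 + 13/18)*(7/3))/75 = 1778126/1670625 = 1.06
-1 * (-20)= 20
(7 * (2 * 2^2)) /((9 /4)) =224 /9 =24.89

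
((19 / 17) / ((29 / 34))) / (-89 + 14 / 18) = -171 / 11513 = -0.01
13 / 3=4.33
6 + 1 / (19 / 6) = 120 / 19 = 6.32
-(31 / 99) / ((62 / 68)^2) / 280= -289 / 214830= -0.00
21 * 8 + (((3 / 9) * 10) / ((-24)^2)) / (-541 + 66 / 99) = 78430459 / 466848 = 168.00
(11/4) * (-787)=-8657/4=-2164.25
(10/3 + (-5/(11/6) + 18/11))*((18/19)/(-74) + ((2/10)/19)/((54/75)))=23/5643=0.00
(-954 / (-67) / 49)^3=868250664 / 35384466187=0.02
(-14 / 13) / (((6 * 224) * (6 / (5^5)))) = -3125 / 7488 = -0.42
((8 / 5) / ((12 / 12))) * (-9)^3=-5832 / 5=-1166.40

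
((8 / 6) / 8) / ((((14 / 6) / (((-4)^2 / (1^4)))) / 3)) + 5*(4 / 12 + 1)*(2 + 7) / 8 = 153 / 14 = 10.93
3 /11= 0.27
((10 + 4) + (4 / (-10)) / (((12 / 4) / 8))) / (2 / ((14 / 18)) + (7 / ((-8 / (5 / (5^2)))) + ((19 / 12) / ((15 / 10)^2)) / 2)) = 97776 / 20777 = 4.71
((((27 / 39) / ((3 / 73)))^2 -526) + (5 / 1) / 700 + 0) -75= -7504951 / 23660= -317.20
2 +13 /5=23 /5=4.60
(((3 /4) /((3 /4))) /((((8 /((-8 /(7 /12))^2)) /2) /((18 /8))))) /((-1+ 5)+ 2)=864 /49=17.63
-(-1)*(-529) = -529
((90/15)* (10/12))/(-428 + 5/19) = -95/8127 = -0.01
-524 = -524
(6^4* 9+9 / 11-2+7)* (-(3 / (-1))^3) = 3465936 / 11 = 315085.09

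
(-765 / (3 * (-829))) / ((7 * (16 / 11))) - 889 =-82539067 / 92848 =-888.97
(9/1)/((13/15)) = 135/13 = 10.38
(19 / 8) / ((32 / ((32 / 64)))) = 19 / 512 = 0.04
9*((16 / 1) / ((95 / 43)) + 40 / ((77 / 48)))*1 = 289.59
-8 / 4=-2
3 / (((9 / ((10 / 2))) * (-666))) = -5 / 1998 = -0.00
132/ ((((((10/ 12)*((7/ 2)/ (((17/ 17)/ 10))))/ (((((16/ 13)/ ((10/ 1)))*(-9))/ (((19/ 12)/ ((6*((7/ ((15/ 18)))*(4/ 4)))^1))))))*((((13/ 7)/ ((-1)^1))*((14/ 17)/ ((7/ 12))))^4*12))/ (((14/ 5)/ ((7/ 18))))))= -178675723611/ 88182087500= -2.03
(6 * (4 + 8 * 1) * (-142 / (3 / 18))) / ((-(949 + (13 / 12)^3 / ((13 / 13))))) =106002432 / 1642069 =64.55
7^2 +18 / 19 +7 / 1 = 1082 / 19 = 56.95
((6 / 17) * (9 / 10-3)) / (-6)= 21 / 170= 0.12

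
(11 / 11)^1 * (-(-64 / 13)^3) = 262144 / 2197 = 119.32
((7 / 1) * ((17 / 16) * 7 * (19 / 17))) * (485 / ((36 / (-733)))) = -330975155 / 576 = -574609.64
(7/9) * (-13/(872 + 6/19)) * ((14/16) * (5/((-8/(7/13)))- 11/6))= 630287/28639872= 0.02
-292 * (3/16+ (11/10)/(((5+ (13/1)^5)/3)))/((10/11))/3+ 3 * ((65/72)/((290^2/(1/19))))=-835859812561/41634882400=-20.08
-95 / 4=-23.75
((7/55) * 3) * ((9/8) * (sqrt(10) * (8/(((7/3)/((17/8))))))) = 1377 * sqrt(10)/440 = 9.90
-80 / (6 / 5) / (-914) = 100 / 1371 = 0.07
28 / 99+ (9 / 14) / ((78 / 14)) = 1025 / 2574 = 0.40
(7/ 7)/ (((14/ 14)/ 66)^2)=4356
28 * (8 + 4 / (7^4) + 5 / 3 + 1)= 307376 / 1029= 298.71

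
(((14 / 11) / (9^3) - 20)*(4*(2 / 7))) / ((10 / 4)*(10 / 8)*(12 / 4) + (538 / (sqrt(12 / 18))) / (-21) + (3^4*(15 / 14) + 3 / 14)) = -18463899776 / 69605471529 - 22086888448*sqrt(6) / 626449243761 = -0.35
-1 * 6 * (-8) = 48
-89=-89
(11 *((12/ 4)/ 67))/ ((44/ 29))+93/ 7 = 25533/ 1876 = 13.61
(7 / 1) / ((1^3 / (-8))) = -56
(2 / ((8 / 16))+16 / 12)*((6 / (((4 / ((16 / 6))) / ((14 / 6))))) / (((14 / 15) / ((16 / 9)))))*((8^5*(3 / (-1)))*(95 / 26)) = -3984588800 / 117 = -34056314.53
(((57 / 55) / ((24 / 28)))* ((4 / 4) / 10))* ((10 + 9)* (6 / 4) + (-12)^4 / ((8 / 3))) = 188727 / 200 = 943.64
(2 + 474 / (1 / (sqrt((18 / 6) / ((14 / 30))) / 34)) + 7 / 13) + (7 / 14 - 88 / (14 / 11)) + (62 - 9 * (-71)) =711 * sqrt(35) / 119 + 115551 / 182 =670.24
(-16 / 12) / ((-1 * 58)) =2 / 87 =0.02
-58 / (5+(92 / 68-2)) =-493 / 37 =-13.32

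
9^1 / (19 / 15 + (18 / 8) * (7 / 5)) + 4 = 320 / 53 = 6.04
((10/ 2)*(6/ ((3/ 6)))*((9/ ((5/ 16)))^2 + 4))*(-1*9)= -450057.60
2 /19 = 0.11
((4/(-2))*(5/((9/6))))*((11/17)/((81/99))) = -2420/459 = -5.27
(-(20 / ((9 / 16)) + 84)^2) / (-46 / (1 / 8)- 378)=578888 / 30213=19.16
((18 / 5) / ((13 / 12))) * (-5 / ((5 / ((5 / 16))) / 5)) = -135 / 26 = -5.19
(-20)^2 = 400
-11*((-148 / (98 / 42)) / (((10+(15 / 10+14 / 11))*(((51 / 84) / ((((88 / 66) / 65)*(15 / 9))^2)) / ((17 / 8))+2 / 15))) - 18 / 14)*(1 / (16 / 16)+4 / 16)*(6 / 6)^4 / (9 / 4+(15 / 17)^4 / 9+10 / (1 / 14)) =20036710033065 / 158793351017581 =0.13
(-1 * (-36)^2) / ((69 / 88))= -38016 / 23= -1652.87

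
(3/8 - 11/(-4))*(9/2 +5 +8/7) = 3725/112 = 33.26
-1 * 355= -355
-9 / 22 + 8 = 167 / 22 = 7.59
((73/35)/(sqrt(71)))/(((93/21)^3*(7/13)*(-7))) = -949*sqrt(71)/10575805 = -0.00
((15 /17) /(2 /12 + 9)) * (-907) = -16326 /187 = -87.30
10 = 10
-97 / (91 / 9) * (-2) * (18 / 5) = 31428 / 455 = 69.07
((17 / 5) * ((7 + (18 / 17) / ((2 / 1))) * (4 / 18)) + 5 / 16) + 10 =16.00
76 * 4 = 304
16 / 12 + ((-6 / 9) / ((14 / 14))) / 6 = 11 / 9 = 1.22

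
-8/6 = -4/3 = -1.33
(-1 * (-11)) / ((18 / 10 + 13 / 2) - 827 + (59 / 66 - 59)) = -0.01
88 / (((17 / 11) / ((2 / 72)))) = 242 / 153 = 1.58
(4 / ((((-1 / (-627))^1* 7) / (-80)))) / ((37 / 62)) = -12439680 / 259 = -48029.65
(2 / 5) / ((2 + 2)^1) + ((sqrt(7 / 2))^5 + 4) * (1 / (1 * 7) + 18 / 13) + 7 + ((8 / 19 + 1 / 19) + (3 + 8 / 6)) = 934537 / 51870 + 973 * sqrt(14) / 104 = 53.02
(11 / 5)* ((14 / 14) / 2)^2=11 / 20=0.55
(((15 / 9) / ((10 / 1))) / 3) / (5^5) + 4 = 225001 / 56250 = 4.00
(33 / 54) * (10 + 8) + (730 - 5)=736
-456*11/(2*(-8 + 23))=-836/5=-167.20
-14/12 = -7/6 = -1.17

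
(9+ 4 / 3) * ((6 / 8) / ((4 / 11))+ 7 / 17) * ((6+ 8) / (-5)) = -146041 / 2040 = -71.59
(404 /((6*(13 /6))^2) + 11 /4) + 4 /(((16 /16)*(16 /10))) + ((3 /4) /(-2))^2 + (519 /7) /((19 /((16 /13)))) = 18102341 /1438528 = 12.58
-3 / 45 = -1 / 15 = -0.07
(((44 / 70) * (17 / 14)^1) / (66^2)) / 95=0.00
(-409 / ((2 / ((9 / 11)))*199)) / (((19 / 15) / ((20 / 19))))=-552150 / 790229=-0.70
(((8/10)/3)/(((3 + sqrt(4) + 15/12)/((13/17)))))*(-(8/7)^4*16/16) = -0.06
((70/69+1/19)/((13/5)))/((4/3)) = 6995/22724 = 0.31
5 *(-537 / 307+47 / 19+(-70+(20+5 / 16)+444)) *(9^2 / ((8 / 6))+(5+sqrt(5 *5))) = 52168238395 / 373312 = 139744.34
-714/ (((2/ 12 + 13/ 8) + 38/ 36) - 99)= 7344/ 989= 7.43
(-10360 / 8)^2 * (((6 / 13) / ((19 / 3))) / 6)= 5031075 / 247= 20368.72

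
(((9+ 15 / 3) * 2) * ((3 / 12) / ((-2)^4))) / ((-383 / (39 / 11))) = -273 / 67408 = -0.00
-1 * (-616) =616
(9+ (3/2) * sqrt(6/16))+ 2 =11.92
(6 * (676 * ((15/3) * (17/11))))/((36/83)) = 2384590/33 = 72260.30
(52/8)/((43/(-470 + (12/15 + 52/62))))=-471874/6665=-70.80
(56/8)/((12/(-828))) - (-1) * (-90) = -573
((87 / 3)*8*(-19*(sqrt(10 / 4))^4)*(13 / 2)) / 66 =-179075 / 66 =-2713.26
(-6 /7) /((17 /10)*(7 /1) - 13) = 60 /77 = 0.78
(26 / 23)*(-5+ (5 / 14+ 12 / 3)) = -117 / 161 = -0.73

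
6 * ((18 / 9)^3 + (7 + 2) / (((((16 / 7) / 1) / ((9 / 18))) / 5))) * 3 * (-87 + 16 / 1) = -364869 / 16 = -22804.31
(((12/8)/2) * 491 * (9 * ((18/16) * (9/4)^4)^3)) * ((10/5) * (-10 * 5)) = -68237468454469044825/8589934592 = -7943886850.78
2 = 2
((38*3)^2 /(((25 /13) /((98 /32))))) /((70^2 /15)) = 126711 /2000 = 63.36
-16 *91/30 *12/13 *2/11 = -448/55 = -8.15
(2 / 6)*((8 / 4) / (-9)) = -2 / 27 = -0.07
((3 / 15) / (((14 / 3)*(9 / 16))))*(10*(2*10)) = 320 / 21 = 15.24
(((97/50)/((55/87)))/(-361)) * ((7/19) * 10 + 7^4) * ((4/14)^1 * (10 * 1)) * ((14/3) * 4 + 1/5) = -1101.89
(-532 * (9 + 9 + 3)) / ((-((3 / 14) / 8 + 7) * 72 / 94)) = 4900784 / 2361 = 2075.72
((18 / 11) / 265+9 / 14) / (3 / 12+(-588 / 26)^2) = 8952606 / 7058354765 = 0.00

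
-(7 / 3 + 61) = -190 / 3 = -63.33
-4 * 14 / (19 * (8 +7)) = -56 / 285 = -0.20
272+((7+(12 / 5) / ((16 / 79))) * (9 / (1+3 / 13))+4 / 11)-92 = 1120079 / 3520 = 318.20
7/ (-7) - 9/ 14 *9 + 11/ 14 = -6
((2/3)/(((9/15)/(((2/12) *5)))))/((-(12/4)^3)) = -25/729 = -0.03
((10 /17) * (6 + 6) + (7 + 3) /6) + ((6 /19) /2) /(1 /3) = 8914 /969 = 9.20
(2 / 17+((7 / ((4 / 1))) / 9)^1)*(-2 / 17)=-191 / 5202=-0.04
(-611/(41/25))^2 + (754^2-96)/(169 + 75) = 14471741630/102541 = 141131.27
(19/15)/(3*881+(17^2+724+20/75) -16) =19/54604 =0.00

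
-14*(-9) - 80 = 46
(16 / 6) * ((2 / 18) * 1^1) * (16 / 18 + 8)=640 / 243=2.63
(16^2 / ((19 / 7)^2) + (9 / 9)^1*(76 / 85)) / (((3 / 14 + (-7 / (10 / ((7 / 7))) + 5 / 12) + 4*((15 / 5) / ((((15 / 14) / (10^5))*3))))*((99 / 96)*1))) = 979933696 / 10585095642297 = 0.00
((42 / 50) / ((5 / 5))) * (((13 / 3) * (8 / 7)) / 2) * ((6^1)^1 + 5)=572 / 25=22.88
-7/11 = -0.64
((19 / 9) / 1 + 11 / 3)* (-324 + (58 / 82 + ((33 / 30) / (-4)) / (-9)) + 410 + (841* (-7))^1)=-1112954297 / 33210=-33512.63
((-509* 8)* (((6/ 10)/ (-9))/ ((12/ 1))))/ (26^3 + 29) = 1018/ 792225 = 0.00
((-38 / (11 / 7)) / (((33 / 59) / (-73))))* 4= 4582648 / 363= 12624.37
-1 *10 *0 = 0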